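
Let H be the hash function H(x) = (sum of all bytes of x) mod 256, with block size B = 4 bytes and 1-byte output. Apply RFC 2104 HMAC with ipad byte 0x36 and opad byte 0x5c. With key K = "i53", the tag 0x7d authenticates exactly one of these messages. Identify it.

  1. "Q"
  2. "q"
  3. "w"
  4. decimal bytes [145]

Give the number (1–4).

Key "i53" = 69 35 33 is 3 bytes ≤ B = 4; zero-pad to 4 bytes: K' = 69 35 33 00.
K' ⊕ ipad = 5f 03 05 36; K' ⊕ opad = 35 69 6f 5c.
m1: inner = H(5f 03 05 36 51) = ee; tag = H(35 69 6f 5c ee) = 57
m2: inner = H(5f 03 05 36 71) = 0e; tag = H(35 69 6f 5c 0e) = 77
m3: inner = H(5f 03 05 36 77) = 14; tag = H(35 69 6f 5c 14) = 7d ← matches
m4: inner = H(5f 03 05 36 91) = 2e; tag = H(35 69 6f 5c 2e) = 97

3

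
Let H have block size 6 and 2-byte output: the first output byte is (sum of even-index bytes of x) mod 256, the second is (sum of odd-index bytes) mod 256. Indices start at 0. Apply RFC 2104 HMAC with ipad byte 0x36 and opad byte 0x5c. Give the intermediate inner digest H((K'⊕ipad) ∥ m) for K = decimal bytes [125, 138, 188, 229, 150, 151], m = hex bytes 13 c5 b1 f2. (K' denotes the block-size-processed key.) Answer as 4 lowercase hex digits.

Key decimal bytes [125, 138, 188, 229, 150, 151] = 7d 8a bc e5 96 97 is exactly B = 6 bytes: K' = 7d 8a bc e5 96 97.
K' ⊕ ipad = 4b bc 8a d3 a0 a1.
Inner input = 4b bc 8a d3 a0 a1 ∥ 13 c5 b1 f2.
Inner hash: even-index sum = 569 mod 256 = 57; odd-index sum = 999 mod 256 = 231 → 39 e7.

39e7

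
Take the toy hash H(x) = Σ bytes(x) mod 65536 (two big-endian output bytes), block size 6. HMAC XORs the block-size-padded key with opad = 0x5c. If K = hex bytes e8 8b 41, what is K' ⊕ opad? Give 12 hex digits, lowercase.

Key hex bytes e8 8b 41 is 3 bytes ≤ B = 6; zero-pad to 6 bytes: K' = e8 8b 41 00 00 00.
XOR each byte with 0x5c: e8⊕5c=b4, 8b⊕5c=d7, 41⊕5c=1d, 00⊕5c=5c, 00⊕5c=5c, 00⊕5c=5c.

b4d71d5c5c5c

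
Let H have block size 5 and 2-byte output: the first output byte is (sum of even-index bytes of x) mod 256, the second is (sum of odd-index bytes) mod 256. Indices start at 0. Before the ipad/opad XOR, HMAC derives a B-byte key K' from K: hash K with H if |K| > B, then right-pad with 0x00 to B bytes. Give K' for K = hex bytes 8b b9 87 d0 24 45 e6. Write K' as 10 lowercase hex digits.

|K| = 7 > B = 5, so first hash the key.
H(K): even-index sum = 540 mod 256 = 28; odd-index sum = 462 mod 256 = 206 → 1c ce.
Zero-pad H(K) = 1c ce to 5 bytes: K' = 1c ce 00 00 00.

1cce000000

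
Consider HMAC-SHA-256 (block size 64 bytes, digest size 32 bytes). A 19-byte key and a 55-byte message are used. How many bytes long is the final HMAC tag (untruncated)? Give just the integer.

The tag is one SHA-256 digest: 32 bytes.

32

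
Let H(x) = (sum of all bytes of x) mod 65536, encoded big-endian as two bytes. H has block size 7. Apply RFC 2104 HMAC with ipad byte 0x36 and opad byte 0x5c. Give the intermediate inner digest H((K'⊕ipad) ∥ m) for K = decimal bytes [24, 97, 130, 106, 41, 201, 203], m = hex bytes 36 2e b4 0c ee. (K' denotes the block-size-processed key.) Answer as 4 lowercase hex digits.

05c2

Key decimal bytes [24, 97, 130, 106, 41, 201, 203] = 18 61 82 6a 29 c9 cb is exactly B = 7 bytes: K' = 18 61 82 6a 29 c9 cb.
K' ⊕ ipad = 2e 57 b4 5c 1f ff fd.
Inner input = 2e 57 b4 5c 1f ff fd ∥ 36 2e b4 0c ee.
Inner hash: sum = 46+87+180+92+31+255+253+54+46+180+12+238 = 1474 → 05 c2.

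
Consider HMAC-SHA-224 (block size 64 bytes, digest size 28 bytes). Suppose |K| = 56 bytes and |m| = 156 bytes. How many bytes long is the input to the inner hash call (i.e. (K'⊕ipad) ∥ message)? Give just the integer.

Key is 56 ≤ 64 bytes, zero-padded: |K'| = 64.
Inner input = (K'⊕ipad) ∥ m → 64 + 156 = 220 bytes.

220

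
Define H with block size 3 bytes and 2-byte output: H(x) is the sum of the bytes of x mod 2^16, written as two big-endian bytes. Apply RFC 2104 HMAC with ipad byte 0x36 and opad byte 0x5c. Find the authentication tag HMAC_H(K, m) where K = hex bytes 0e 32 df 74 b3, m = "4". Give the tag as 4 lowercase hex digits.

00e3

Key hex bytes 0e 32 df 74 b3 is 5 bytes > B = 3, so hash it first: H(key) = 02 46, then zero-pad to 3 bytes: K' = 02 46 00.
K' ⊕ ipad = 34 70 36.  K' ⊕ opad = 5e 1a 5c.
Inner input = (K'⊕ipad) ∥ m = 34 70 36 ∥ 34.
Inner hash: sum = 52+112+54+52 = 270 → 01 0e.
Outer input = (K'⊕opad) ∥ inner = 5e 1a 5c ∥ 01 0e.
Outer hash (tag): sum = 94+26+92+1+14 = 227 → 00 e3.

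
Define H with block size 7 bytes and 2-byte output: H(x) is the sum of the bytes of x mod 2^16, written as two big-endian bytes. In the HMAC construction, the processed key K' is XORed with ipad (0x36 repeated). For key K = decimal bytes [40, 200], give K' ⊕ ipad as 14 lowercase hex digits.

Key decimal bytes [40, 200] = 28 c8 is 2 bytes ≤ B = 7; zero-pad to 7 bytes: K' = 28 c8 00 00 00 00 00.
XOR each byte with 0x36: 28⊕36=1e, c8⊕36=fe, 00⊕36=36, 00⊕36=36, 00⊕36=36, 00⊕36=36, 00⊕36=36.

1efe3636363636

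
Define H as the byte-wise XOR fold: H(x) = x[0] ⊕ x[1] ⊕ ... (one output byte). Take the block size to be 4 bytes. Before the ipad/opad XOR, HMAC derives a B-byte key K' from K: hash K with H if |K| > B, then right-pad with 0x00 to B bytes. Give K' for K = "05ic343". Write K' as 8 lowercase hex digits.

|K| = 7 > B = 4, so first hash the key.
H(K): XOR 30⊕35⊕69⊕63⊕33⊕34⊕33 = 3b.
Zero-pad H(K) = 3b to 4 bytes: K' = 3b 00 00 00.

3b000000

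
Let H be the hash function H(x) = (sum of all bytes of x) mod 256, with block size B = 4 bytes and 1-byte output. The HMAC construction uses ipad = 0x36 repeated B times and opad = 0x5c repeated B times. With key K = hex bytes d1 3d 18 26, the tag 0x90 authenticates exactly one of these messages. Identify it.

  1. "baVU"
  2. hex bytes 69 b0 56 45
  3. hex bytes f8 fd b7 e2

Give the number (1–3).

2

Key hex bytes d1 3d 18 26 is exactly B = 4 bytes: K' = d1 3d 18 26.
K' ⊕ ipad = e7 0b 2e 10; K' ⊕ opad = 8d 61 44 7a.
m1: inner = H(e7 0b 2e 10 62 61 56 55) = 9e; tag = H(8d 61 44 7a 9e) = 4a
m2: inner = H(e7 0b 2e 10 69 b0 56 45) = e4; tag = H(8d 61 44 7a e4) = 90 ← matches
m3: inner = H(e7 0b 2e 10 f8 fd b7 e2) = be; tag = H(8d 61 44 7a be) = 6a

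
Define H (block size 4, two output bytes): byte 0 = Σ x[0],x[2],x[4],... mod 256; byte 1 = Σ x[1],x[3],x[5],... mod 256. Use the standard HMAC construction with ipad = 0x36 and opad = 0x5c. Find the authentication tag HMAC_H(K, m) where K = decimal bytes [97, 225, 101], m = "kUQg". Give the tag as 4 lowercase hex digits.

dce2

Key decimal bytes [97, 225, 101] = 61 e1 65 is 3 bytes ≤ B = 4; zero-pad to 4 bytes: K' = 61 e1 65 00.
K' ⊕ ipad = 57 d7 53 36.  K' ⊕ opad = 3d bd 39 5c.
Inner input = (K'⊕ipad) ∥ m = 57 d7 53 36 ∥ 6b 55 51 67.
Inner hash: even-index sum = 358 mod 256 = 102; odd-index sum = 457 mod 256 = 201 → 66 c9.
Outer input = (K'⊕opad) ∥ inner = 3d bd 39 5c ∥ 66 c9.
Outer hash (tag): even-index sum = 220 mod 256 = 220; odd-index sum = 482 mod 256 = 226 → dc e2.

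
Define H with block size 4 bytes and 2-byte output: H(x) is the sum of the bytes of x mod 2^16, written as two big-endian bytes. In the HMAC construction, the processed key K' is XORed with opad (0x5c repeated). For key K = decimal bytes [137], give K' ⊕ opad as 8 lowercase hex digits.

d55c5c5c

Key decimal bytes [137] = 89 is 1 byte ≤ B = 4; zero-pad to 4 bytes: K' = 89 00 00 00.
XOR each byte with 0x5c: 89⊕5c=d5, 00⊕5c=5c, 00⊕5c=5c, 00⊕5c=5c.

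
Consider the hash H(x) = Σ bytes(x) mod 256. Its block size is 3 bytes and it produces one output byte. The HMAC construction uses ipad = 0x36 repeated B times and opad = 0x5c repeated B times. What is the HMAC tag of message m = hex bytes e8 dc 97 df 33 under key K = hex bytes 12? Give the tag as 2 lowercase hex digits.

03

Key hex bytes 12 is 1 byte ≤ B = 3; zero-pad to 3 bytes: K' = 12 00 00.
K' ⊕ ipad = 24 36 36.  K' ⊕ opad = 4e 5c 5c.
Inner input = (K'⊕ipad) ∥ m = 24 36 36 ∥ e8 dc 97 df 33.
Inner hash: sum = 36+54+54+232+220+151+223+51 = 1021; mod 256 = 253 → fd.
Outer input = (K'⊕opad) ∥ inner = 4e 5c 5c ∥ fd.
Outer hash (tag): sum = 78+92+92+253 = 515; mod 256 = 3 → 03.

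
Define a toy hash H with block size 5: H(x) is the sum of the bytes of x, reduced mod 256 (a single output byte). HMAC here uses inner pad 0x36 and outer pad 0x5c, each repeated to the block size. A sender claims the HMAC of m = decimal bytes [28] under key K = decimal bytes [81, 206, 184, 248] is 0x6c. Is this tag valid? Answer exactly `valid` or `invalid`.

invalid

Key decimal bytes [81, 206, 184, 248] = 51 ce b8 f8 is 4 bytes ≤ B = 5; zero-pad to 5 bytes: K' = 51 ce b8 f8 00.
K' ⊕ ipad = 67 f8 8e ce 36; K' ⊕ opad = 0d 92 e4 a4 5c.
Inner hash: sum = 103+248+142+206+54+28 = 781; mod 256 = 13 → 0d.
Outer hash (recomputed tag): sum = 13+146+228+164+92+13 = 656; mod 256 = 144 → 90.
Recomputed tag = 90; claimed = 6c → mismatch.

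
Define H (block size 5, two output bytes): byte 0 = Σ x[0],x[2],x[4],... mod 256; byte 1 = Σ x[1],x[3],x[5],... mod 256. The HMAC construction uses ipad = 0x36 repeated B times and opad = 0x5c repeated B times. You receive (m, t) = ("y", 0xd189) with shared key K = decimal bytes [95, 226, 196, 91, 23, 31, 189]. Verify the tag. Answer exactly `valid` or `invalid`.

Key decimal bytes [95, 226, 196, 91, 23, 31, 189] = 5f e2 c4 5b 17 1f bd is 7 bytes > B = 5, so hash it first: H(key) = f7 5c, then zero-pad to 5 bytes: K' = f7 5c 00 00 00.
K' ⊕ ipad = c1 6a 36 36 36; K' ⊕ opad = ab 00 5c 5c 5c.
Inner hash: even-index sum = 301 mod 256 = 45; odd-index sum = 281 mod 256 = 25 → 2d 19.
Outer hash (recomputed tag): even-index sum = 380 mod 256 = 124; odd-index sum = 137 mod 256 = 137 → 7c 89.
Recomputed tag = 7c89; claimed = d189 → mismatch.

invalid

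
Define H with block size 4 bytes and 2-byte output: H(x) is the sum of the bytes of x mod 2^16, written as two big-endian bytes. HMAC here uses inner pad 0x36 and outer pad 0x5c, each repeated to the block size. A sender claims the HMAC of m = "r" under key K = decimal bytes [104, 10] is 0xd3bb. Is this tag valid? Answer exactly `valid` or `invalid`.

invalid

Key decimal bytes [104, 10] = 68 0a is 2 bytes ≤ B = 4; zero-pad to 4 bytes: K' = 68 0a 00 00.
K' ⊕ ipad = 5e 3c 36 36; K' ⊕ opad = 34 56 5c 5c.
Inner hash: sum = 94+60+54+54+114 = 376 → 01 78.
Outer hash (recomputed tag): sum = 52+86+92+92+1+120 = 443 → 01 bb.
Recomputed tag = 01bb; claimed = d3bb → mismatch.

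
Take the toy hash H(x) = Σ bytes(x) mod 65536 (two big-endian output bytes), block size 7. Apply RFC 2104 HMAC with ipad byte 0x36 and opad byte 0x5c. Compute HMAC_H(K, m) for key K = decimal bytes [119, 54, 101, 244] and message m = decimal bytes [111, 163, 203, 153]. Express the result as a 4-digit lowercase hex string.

Key decimal bytes [119, 54, 101, 244] = 77 36 65 f4 is 4 bytes ≤ B = 7; zero-pad to 7 bytes: K' = 77 36 65 f4 00 00 00.
K' ⊕ ipad = 41 00 53 c2 36 36 36.  K' ⊕ opad = 2b 6a 39 a8 5c 5c 5c.
Inner input = (K'⊕ipad) ∥ m = 41 00 53 c2 36 36 36 ∥ 6f a3 cb 99.
Inner hash: sum = 65+0+83+194+54+54+54+111+163+203+153 = 1134 → 04 6e.
Outer input = (K'⊕opad) ∥ inner = 2b 6a 39 a8 5c 5c 5c ∥ 04 6e.
Outer hash (tag): sum = 43+106+57+168+92+92+92+4+110 = 764 → 02 fc.

02fc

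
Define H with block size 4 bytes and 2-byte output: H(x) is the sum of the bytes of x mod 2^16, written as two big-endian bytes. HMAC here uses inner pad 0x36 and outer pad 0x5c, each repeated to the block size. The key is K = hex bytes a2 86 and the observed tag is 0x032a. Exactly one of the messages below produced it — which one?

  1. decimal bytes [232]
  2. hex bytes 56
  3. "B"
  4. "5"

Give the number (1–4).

1

Key hex bytes a2 86 is 2 bytes ≤ B = 4; zero-pad to 4 bytes: K' = a2 86 00 00.
K' ⊕ ipad = 94 b0 36 36; K' ⊕ opad = fe da 5c 5c.
m1: inner = H(94 b0 36 36 e8) = 02 98; tag = H(fe da 5c 5c 02 98) = 032a ← matches
m2: inner = H(94 b0 36 36 56) = 02 06; tag = H(fe da 5c 5c 02 06) = 0298
m3: inner = H(94 b0 36 36 42) = 01 f2; tag = H(fe da 5c 5c 01 f2) = 0383
m4: inner = H(94 b0 36 36 35) = 01 e5; tag = H(fe da 5c 5c 01 e5) = 0376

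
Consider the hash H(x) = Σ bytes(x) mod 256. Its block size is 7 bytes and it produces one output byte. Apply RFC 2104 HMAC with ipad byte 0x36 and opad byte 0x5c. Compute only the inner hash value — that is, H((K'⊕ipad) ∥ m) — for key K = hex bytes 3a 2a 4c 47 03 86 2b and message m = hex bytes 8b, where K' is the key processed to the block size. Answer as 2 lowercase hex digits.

Key hex bytes 3a 2a 4c 47 03 86 2b is exactly B = 7 bytes: K' = 3a 2a 4c 47 03 86 2b.
K' ⊕ ipad = 0c 1c 7a 71 35 b0 1d.
Inner input = 0c 1c 7a 71 35 b0 1d ∥ 8b.
Inner hash: sum = 12+28+122+113+53+176+29+139 = 672; mod 256 = 160 → a0.

a0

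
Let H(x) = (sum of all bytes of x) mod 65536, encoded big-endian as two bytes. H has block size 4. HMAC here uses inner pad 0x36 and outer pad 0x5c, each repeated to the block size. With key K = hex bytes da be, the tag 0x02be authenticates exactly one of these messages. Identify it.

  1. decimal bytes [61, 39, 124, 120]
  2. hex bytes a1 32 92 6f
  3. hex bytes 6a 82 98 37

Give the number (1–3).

3

Key hex bytes da be is 2 bytes ≤ B = 4; zero-pad to 4 bytes: K' = da be 00 00.
K' ⊕ ipad = ec 88 36 36; K' ⊕ opad = 86 e2 5c 5c.
m1: inner = H(ec 88 36 36 3d 27 7c 78) = 03 38; tag = H(86 e2 5c 5c 03 38) = 025b
m2: inner = H(ec 88 36 36 a1 32 92 6f) = 03 b4; tag = H(86 e2 5c 5c 03 b4) = 02d7
m3: inner = H(ec 88 36 36 6a 82 98 37) = 03 9b; tag = H(86 e2 5c 5c 03 9b) = 02be ← matches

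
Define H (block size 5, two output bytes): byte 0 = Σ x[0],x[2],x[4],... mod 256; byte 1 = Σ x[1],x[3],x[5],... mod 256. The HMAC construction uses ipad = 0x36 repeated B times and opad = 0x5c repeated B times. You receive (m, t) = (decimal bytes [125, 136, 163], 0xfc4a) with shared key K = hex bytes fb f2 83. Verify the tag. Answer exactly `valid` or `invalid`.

valid

Key hex bytes fb f2 83 is 3 bytes ≤ B = 5; zero-pad to 5 bytes: K' = fb f2 83 00 00.
K' ⊕ ipad = cd c4 b5 36 36; K' ⊕ opad = a7 ae df 5c 5c.
Inner hash: even-index sum = 576 mod 256 = 64; odd-index sum = 538 mod 256 = 26 → 40 1a.
Outer hash (recomputed tag): even-index sum = 508 mod 256 = 252; odd-index sum = 330 mod 256 = 74 → fc 4a.
Recomputed tag = fc4a; claimed = fc4a → match.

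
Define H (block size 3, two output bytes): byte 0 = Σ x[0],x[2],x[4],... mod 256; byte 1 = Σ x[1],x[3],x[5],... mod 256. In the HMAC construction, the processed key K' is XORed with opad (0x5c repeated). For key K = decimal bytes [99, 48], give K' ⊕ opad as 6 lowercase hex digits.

Key decimal bytes [99, 48] = 63 30 is 2 bytes ≤ B = 3; zero-pad to 3 bytes: K' = 63 30 00.
XOR each byte with 0x5c: 63⊕5c=3f, 30⊕5c=6c, 00⊕5c=5c.

3f6c5c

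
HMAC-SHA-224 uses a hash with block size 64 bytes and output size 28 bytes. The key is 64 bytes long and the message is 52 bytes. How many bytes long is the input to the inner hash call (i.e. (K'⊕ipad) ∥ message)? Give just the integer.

Key is 64 ≤ 64 bytes, zero-padded: |K'| = 64.
Inner input = (K'⊕ipad) ∥ m → 64 + 52 = 116 bytes.

116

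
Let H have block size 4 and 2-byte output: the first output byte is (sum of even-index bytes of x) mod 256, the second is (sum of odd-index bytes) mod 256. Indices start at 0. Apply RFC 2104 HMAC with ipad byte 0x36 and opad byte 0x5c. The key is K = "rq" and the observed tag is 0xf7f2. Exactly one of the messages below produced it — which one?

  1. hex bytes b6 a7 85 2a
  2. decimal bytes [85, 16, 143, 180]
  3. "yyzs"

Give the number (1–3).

Key "rq" = 72 71 is 2 bytes ≤ B = 4; zero-pad to 4 bytes: K' = 72 71 00 00.
K' ⊕ ipad = 44 47 36 36; K' ⊕ opad = 2e 2d 5c 5c.
m1: inner = H(44 47 36 36 b6 a7 85 2a) = b5 4e; tag = H(2e 2d 5c 5c b5 4e) = 3fd7
m2: inner = H(44 47 36 36 55 10 8f b4) = 5e 41; tag = H(2e 2d 5c 5c 5e 41) = e8ca
m3: inner = H(44 47 36 36 79 79 7a 73) = 6d 69; tag = H(2e 2d 5c 5c 6d 69) = f7f2 ← matches

3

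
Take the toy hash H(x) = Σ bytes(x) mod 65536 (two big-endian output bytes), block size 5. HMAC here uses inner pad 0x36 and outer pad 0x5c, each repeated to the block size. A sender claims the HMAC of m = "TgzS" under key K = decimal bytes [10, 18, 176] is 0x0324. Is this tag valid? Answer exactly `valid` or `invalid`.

Key decimal bytes [10, 18, 176] = 0a 12 b0 is 3 bytes ≤ B = 5; zero-pad to 5 bytes: K' = 0a 12 b0 00 00.
K' ⊕ ipad = 3c 24 86 36 36; K' ⊕ opad = 56 4e ec 5c 5c.
Inner hash: sum = 60+36+134+54+54+84+103+122+83 = 730 → 02 da.
Outer hash (recomputed tag): sum = 86+78+236+92+92+2+218 = 804 → 03 24.
Recomputed tag = 0324; claimed = 0324 → match.

valid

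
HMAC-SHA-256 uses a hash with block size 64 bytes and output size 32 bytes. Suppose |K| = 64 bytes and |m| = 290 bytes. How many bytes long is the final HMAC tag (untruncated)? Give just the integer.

The tag is one SHA-256 digest: 32 bytes.

32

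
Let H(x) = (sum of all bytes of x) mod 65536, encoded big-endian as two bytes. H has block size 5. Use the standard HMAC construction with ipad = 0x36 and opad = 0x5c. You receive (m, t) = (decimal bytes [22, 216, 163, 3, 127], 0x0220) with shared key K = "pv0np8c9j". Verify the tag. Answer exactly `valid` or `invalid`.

Key "pv0np8c9j" = 70 76 30 6e 70 38 63 39 6a is 9 bytes > B = 5, so hash it first: H(key) = 03 32, then zero-pad to 5 bytes: K' = 03 32 00 00 00.
K' ⊕ ipad = 35 04 36 36 36; K' ⊕ opad = 5f 6e 5c 5c 5c.
Inner hash: sum = 53+4+54+54+54+22+216+163+3+127 = 750 → 02 ee.
Outer hash (recomputed tag): sum = 95+110+92+92+92+2+238 = 721 → 02 d1.
Recomputed tag = 02d1; claimed = 0220 → mismatch.

invalid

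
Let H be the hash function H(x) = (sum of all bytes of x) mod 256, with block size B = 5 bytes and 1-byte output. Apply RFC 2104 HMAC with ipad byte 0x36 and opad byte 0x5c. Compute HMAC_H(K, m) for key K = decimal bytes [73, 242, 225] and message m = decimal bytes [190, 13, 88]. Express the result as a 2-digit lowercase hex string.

Key decimal bytes [73, 242, 225] = 49 f2 e1 is 3 bytes ≤ B = 5; zero-pad to 5 bytes: K' = 49 f2 e1 00 00.
K' ⊕ ipad = 7f c4 d7 36 36.  K' ⊕ opad = 15 ae bd 5c 5c.
Inner input = (K'⊕ipad) ∥ m = 7f c4 d7 36 36 ∥ be 0d 58.
Inner hash: sum = 127+196+215+54+54+190+13+88 = 937; mod 256 = 169 → a9.
Outer input = (K'⊕opad) ∥ inner = 15 ae bd 5c 5c ∥ a9.
Outer hash (tag): sum = 21+174+189+92+92+169 = 737; mod 256 = 225 → e1.

e1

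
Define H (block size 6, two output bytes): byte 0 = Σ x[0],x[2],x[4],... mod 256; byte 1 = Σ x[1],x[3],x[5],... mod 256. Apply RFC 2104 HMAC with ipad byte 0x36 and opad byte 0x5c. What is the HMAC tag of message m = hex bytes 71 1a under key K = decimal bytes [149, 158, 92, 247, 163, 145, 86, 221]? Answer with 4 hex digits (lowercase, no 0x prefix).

Key decimal bytes [149, 158, 92, 247, 163, 145, 86, 221] = 95 9e 5c f7 a3 91 56 dd is 8 bytes > B = 6, so hash it first: H(key) = ea 03, then zero-pad to 6 bytes: K' = ea 03 00 00 00 00.
K' ⊕ ipad = dc 35 36 36 36 36.  K' ⊕ opad = b6 5f 5c 5c 5c 5c.
Inner input = (K'⊕ipad) ∥ m = dc 35 36 36 36 36 ∥ 71 1a.
Inner hash: even-index sum = 441 mod 256 = 185; odd-index sum = 187 mod 256 = 187 → b9 bb.
Outer input = (K'⊕opad) ∥ inner = b6 5f 5c 5c 5c 5c ∥ b9 bb.
Outer hash (tag): even-index sum = 551 mod 256 = 39; odd-index sum = 466 mod 256 = 210 → 27 d2.

27d2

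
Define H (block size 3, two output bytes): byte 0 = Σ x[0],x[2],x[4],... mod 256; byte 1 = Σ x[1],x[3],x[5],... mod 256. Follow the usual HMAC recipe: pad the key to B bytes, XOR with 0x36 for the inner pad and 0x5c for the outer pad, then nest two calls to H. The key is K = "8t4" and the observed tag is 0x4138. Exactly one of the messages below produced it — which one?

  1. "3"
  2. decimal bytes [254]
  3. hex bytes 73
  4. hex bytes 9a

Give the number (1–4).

1

Key "8t4" = 38 74 34 is exactly B = 3 bytes: K' = 38 74 34.
K' ⊕ ipad = 0e 42 02; K' ⊕ opad = 64 28 68.
m1: inner = H(0e 42 02 33) = 10 75; tag = H(64 28 68 10 75) = 4138 ← matches
m2: inner = H(0e 42 02 fe) = 10 40; tag = H(64 28 68 10 40) = 0c38
m3: inner = H(0e 42 02 73) = 10 b5; tag = H(64 28 68 10 b5) = 8138
m4: inner = H(0e 42 02 9a) = 10 dc; tag = H(64 28 68 10 dc) = a838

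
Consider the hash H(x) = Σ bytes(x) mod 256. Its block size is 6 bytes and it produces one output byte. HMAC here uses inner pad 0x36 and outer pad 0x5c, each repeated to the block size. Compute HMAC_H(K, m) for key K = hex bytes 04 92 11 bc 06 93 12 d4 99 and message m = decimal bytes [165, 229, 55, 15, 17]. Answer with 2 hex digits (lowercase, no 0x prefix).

2f

Key hex bytes 04 92 11 bc 06 93 12 d4 99 is 9 bytes > B = 6, so hash it first: H(key) = 7b, then zero-pad to 6 bytes: K' = 7b 00 00 00 00 00.
K' ⊕ ipad = 4d 36 36 36 36 36.  K' ⊕ opad = 27 5c 5c 5c 5c 5c.
Inner input = (K'⊕ipad) ∥ m = 4d 36 36 36 36 36 ∥ a5 e5 37 0f 11.
Inner hash: sum = 77+54+54+54+54+54+165+229+55+15+17 = 828; mod 256 = 60 → 3c.
Outer input = (K'⊕opad) ∥ inner = 27 5c 5c 5c 5c 5c ∥ 3c.
Outer hash (tag): sum = 39+92+92+92+92+92+60 = 559; mod 256 = 47 → 2f.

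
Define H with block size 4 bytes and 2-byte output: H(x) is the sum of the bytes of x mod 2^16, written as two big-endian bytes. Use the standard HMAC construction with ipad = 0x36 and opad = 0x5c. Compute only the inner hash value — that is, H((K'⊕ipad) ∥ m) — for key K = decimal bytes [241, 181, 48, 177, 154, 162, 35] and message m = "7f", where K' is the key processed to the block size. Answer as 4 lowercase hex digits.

020e

Key decimal bytes [241, 181, 48, 177, 154, 162, 35] = f1 b5 30 b1 9a a2 23 is 7 bytes > B = 4, so hash it first: H(key) = 03 e6, then zero-pad to 4 bytes: K' = 03 e6 00 00.
K' ⊕ ipad = 35 d0 36 36.
Inner input = 35 d0 36 36 ∥ 37 66.
Inner hash: sum = 53+208+54+54+55+102 = 526 → 02 0e.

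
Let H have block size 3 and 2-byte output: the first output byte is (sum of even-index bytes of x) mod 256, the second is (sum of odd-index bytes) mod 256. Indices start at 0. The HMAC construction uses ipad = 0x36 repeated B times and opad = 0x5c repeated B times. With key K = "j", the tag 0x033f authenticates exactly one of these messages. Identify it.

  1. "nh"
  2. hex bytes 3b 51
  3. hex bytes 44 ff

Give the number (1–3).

2

Key "j" = 6a is 1 byte ≤ B = 3; zero-pad to 3 bytes: K' = 6a 00 00.
K' ⊕ ipad = 5c 36 36; K' ⊕ opad = 36 5c 5c.
m1: inner = H(5c 36 36 6e 68) = fa a4; tag = H(36 5c 5c fa a4) = 3656
m2: inner = H(5c 36 36 3b 51) = e3 71; tag = H(36 5c 5c e3 71) = 033f ← matches
m3: inner = H(5c 36 36 44 ff) = 91 7a; tag = H(36 5c 5c 91 7a) = 0ced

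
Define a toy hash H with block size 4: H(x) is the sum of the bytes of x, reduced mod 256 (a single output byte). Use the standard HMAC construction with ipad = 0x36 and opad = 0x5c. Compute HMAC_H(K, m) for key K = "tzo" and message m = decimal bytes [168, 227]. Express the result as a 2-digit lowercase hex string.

85

Key "tzo" = 74 7a 6f is 3 bytes ≤ B = 4; zero-pad to 4 bytes: K' = 74 7a 6f 00.
K' ⊕ ipad = 42 4c 59 36.  K' ⊕ opad = 28 26 33 5c.
Inner input = (K'⊕ipad) ∥ m = 42 4c 59 36 ∥ a8 e3.
Inner hash: sum = 66+76+89+54+168+227 = 680; mod 256 = 168 → a8.
Outer input = (K'⊕opad) ∥ inner = 28 26 33 5c ∥ a8.
Outer hash (tag): sum = 40+38+51+92+168 = 389; mod 256 = 133 → 85.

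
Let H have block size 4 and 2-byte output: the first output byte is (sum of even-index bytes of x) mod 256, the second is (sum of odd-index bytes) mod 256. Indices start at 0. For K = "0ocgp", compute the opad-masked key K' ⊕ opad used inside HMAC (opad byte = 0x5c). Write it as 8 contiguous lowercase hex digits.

5f8a5c5c

Key "0ocgp" = 30 6f 63 67 70 is 5 bytes > B = 4, so hash it first: H(key) = 03 d6, then zero-pad to 4 bytes: K' = 03 d6 00 00.
XOR each byte with 0x5c: 03⊕5c=5f, d6⊕5c=8a, 00⊕5c=5c, 00⊕5c=5c.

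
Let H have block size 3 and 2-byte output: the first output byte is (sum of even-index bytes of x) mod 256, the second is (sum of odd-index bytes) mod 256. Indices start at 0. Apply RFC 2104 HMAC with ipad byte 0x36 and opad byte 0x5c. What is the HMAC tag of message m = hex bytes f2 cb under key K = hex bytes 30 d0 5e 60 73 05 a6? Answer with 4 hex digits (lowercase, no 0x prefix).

4cfb

Key hex bytes 30 d0 5e 60 73 05 a6 is 7 bytes > B = 3, so hash it first: H(key) = a7 35, then zero-pad to 3 bytes: K' = a7 35 00.
K' ⊕ ipad = 91 03 36.  K' ⊕ opad = fb 69 5c.
Inner input = (K'⊕ipad) ∥ m = 91 03 36 ∥ f2 cb.
Inner hash: even-index sum = 402 mod 256 = 146; odd-index sum = 245 mod 256 = 245 → 92 f5.
Outer input = (K'⊕opad) ∥ inner = fb 69 5c ∥ 92 f5.
Outer hash (tag): even-index sum = 588 mod 256 = 76; odd-index sum = 251 mod 256 = 251 → 4c fb.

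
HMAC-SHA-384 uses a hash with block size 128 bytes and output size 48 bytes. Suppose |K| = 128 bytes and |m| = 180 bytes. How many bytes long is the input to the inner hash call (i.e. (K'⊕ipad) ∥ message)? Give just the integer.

Key is 128 ≤ 128 bytes, zero-padded: |K'| = 128.
Inner input = (K'⊕ipad) ∥ m → 128 + 180 = 308 bytes.

308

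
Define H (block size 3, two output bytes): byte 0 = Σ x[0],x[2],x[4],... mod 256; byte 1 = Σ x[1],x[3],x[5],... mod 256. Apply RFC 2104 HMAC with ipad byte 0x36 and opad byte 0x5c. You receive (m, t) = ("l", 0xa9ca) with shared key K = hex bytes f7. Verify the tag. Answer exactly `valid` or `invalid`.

Key hex bytes f7 is 1 byte ≤ B = 3; zero-pad to 3 bytes: K' = f7 00 00.
K' ⊕ ipad = c1 36 36; K' ⊕ opad = ab 5c 5c.
Inner hash: even-index sum = 247 mod 256 = 247; odd-index sum = 162 mod 256 = 162 → f7 a2.
Outer hash (recomputed tag): even-index sum = 425 mod 256 = 169; odd-index sum = 339 mod 256 = 83 → a9 53.
Recomputed tag = a953; claimed = a9ca → mismatch.

invalid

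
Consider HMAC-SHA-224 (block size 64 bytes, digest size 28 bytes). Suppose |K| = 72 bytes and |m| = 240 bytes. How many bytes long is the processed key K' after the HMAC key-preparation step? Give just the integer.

64

Key is 72 > 64 bytes, so it is hashed to 28 bytes then zero-padded to 64: |K'| = 64.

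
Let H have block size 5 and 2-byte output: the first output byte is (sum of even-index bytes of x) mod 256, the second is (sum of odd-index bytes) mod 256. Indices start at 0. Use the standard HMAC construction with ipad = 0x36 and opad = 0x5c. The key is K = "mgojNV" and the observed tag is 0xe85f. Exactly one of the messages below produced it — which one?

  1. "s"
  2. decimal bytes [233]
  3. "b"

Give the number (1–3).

1

Key "mgojNV" = 6d 67 6f 6a 4e 56 is 6 bytes > B = 5, so hash it first: H(key) = 2a 27, then zero-pad to 5 bytes: K' = 2a 27 00 00 00.
K' ⊕ ipad = 1c 11 36 36 36; K' ⊕ opad = 76 7b 5c 5c 5c.
m1: inner = H(1c 11 36 36 36 73) = 88 ba; tag = H(76 7b 5c 5c 5c 88 ba) = e85f ← matches
m2: inner = H(1c 11 36 36 36 e9) = 88 30; tag = H(76 7b 5c 5c 5c 88 30) = 5e5f
m3: inner = H(1c 11 36 36 36 62) = 88 a9; tag = H(76 7b 5c 5c 5c 88 a9) = d75f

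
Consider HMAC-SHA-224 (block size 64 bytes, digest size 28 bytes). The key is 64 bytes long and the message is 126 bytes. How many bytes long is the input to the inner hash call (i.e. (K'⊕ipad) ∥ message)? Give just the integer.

Key is 64 ≤ 64 bytes, zero-padded: |K'| = 64.
Inner input = (K'⊕ipad) ∥ m → 64 + 126 = 190 bytes.

190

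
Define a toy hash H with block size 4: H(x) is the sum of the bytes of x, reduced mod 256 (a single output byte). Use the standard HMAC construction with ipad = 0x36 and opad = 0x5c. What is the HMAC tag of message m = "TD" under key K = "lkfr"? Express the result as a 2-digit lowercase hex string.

Key "lkfr" = 6c 6b 66 72 is exactly B = 4 bytes: K' = 6c 6b 66 72.
K' ⊕ ipad = 5a 5d 50 44.  K' ⊕ opad = 30 37 3a 2e.
Inner input = (K'⊕ipad) ∥ m = 5a 5d 50 44 ∥ 54 44.
Inner hash: sum = 90+93+80+68+84+68 = 483; mod 256 = 227 → e3.
Outer input = (K'⊕opad) ∥ inner = 30 37 3a 2e ∥ e3.
Outer hash (tag): sum = 48+55+58+46+227 = 434; mod 256 = 178 → b2.

b2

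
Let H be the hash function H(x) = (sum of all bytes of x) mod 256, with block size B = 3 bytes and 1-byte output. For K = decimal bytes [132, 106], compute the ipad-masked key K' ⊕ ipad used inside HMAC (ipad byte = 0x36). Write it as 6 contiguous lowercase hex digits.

b25c36

Key decimal bytes [132, 106] = 84 6a is 2 bytes ≤ B = 3; zero-pad to 3 bytes: K' = 84 6a 00.
XOR each byte with 0x36: 84⊕36=b2, 6a⊕36=5c, 00⊕36=36.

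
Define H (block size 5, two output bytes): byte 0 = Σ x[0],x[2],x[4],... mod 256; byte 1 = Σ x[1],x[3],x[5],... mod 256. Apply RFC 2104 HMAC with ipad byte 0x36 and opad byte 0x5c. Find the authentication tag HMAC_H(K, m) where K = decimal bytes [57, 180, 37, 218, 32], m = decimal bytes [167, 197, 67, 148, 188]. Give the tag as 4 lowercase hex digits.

6eff

Key decimal bytes [57, 180, 37, 218, 32] = 39 b4 25 da 20 is exactly B = 5 bytes: K' = 39 b4 25 da 20.
K' ⊕ ipad = 0f 82 13 ec 16.  K' ⊕ opad = 65 e8 79 86 7c.
Inner input = (K'⊕ipad) ∥ m = 0f 82 13 ec 16 ∥ a7 c5 43 94 bc.
Inner hash: even-index sum = 401 mod 256 = 145; odd-index sum = 788 mod 256 = 20 → 91 14.
Outer input = (K'⊕opad) ∥ inner = 65 e8 79 86 7c ∥ 91 14.
Outer hash (tag): even-index sum = 366 mod 256 = 110; odd-index sum = 511 mod 256 = 255 → 6e ff.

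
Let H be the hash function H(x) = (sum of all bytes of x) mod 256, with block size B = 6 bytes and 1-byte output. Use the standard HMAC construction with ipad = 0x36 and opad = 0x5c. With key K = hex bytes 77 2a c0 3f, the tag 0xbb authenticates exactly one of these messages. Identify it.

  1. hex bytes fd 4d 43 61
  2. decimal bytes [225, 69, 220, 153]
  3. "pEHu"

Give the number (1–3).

2

Key hex bytes 77 2a c0 3f is 4 bytes ≤ B = 6; zero-pad to 6 bytes: K' = 77 2a c0 3f 00 00.
K' ⊕ ipad = 41 1c f6 09 36 36; K' ⊕ opad = 2b 76 9c 63 5c 5c.
m1: inner = H(41 1c f6 09 36 36 fd 4d 43 61) = b6; tag = H(2b 76 9c 63 5c 5c b6) = 0e
m2: inner = H(41 1c f6 09 36 36 e1 45 dc 99) = 63; tag = H(2b 76 9c 63 5c 5c 63) = bb ← matches
m3: inner = H(41 1c f6 09 36 36 70 45 48 75) = 3a; tag = H(2b 76 9c 63 5c 5c 3a) = 92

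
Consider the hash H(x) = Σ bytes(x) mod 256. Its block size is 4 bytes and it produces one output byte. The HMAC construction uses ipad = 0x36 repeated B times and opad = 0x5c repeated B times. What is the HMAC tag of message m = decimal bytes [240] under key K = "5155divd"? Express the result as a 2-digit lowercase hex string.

Key "5155divd" = 35 31 35 35 64 69 76 64 is 8 bytes > B = 4, so hash it first: H(key) = 77, then zero-pad to 4 bytes: K' = 77 00 00 00.
K' ⊕ ipad = 41 36 36 36.  K' ⊕ opad = 2b 5c 5c 5c.
Inner input = (K'⊕ipad) ∥ m = 41 36 36 36 ∥ f0.
Inner hash: sum = 65+54+54+54+240 = 467; mod 256 = 211 → d3.
Outer input = (K'⊕opad) ∥ inner = 2b 5c 5c 5c ∥ d3.
Outer hash (tag): sum = 43+92+92+92+211 = 530; mod 256 = 18 → 12.

12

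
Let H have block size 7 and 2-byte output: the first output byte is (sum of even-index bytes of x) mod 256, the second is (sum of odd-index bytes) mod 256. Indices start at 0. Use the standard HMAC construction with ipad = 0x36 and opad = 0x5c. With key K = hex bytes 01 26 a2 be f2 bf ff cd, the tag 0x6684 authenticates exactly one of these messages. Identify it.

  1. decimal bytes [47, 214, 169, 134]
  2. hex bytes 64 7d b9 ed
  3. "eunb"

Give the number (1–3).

1

Key hex bytes 01 26 a2 be f2 bf ff cd is 8 bytes > B = 7, so hash it first: H(key) = 94 70, then zero-pad to 7 bytes: K' = 94 70 00 00 00 00 00.
K' ⊕ ipad = a2 46 36 36 36 36 36; K' ⊕ opad = c8 2c 5c 5c 5c 5c 5c.
m1: inner = H(a2 46 36 36 36 36 36 2f d6 a9 86) = a0 8a; tag = H(c8 2c 5c 5c 5c 5c 5c a0 8a) = 6684 ← matches
m2: inner = H(a2 46 36 36 36 36 36 64 7d b9 ed) = ae cf; tag = H(c8 2c 5c 5c 5c 5c 5c ae cf) = ab92
m3: inner = H(a2 46 36 36 36 36 36 65 75 6e 62) = 1b 85; tag = H(c8 2c 5c 5c 5c 5c 5c 1b 85) = 61ff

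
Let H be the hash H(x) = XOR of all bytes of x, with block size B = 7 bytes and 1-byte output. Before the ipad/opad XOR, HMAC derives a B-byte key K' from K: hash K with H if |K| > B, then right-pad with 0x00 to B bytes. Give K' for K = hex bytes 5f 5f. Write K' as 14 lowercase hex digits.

Key hex bytes 5f 5f is 2 bytes ≤ B = 7; zero-pad to 7 bytes: K' = 5f 5f 00 00 00 00 00.

5f5f0000000000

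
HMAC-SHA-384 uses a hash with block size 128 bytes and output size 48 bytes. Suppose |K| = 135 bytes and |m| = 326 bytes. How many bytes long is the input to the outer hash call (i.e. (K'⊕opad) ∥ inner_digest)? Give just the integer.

176

Key is 135 > 128 bytes, so it is hashed to 48 bytes then zero-padded to 128: |K'| = 128.
Outer input = (K'⊕opad) ∥ H(inner) → 128 + 48 = 176 bytes.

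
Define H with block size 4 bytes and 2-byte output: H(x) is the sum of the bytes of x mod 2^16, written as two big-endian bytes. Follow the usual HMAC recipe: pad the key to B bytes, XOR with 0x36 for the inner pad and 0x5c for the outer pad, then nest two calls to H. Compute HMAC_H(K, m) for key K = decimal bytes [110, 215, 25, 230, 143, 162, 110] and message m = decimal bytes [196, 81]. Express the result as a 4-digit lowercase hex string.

0263

Key decimal bytes [110, 215, 25, 230, 143, 162, 110] = 6e d7 19 e6 8f a2 6e is 7 bytes > B = 4, so hash it first: H(key) = 03 e3, then zero-pad to 4 bytes: K' = 03 e3 00 00.
K' ⊕ ipad = 35 d5 36 36.  K' ⊕ opad = 5f bf 5c 5c.
Inner input = (K'⊕ipad) ∥ m = 35 d5 36 36 ∥ c4 51.
Inner hash: sum = 53+213+54+54+196+81 = 651 → 02 8b.
Outer input = (K'⊕opad) ∥ inner = 5f bf 5c 5c ∥ 02 8b.
Outer hash (tag): sum = 95+191+92+92+2+139 = 611 → 02 63.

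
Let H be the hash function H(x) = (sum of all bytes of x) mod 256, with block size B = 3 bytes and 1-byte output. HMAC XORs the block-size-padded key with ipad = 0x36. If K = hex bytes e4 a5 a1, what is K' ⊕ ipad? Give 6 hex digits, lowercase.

Key hex bytes e4 a5 a1 is exactly B = 3 bytes: K' = e4 a5 a1.
XOR each byte with 0x36: e4⊕36=d2, a5⊕36=93, a1⊕36=97.

d29397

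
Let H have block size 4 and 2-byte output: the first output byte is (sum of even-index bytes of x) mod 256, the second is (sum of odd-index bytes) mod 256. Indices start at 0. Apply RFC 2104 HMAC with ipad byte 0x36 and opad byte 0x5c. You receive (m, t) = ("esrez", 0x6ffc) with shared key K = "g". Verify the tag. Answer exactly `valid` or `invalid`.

Key "g" = 67 is 1 byte ≤ B = 4; zero-pad to 4 bytes: K' = 67 00 00 00.
K' ⊕ ipad = 51 36 36 36; K' ⊕ opad = 3b 5c 5c 5c.
Inner hash: even-index sum = 472 mod 256 = 216; odd-index sum = 324 mod 256 = 68 → d8 44.
Outer hash (recomputed tag): even-index sum = 367 mod 256 = 111; odd-index sum = 252 mod 256 = 252 → 6f fc.
Recomputed tag = 6ffc; claimed = 6ffc → match.

valid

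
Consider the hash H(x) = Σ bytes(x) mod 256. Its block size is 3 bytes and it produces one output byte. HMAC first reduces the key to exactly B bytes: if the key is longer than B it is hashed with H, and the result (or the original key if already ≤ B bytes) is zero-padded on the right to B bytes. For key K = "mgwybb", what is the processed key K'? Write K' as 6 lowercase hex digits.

|K| = 6 > B = 3, so first hash the key.
H(K): sum = 109+103+119+121+98+98 = 648; mod 256 = 136 → 88.
Zero-pad H(K) = 88 to 3 bytes: K' = 88 00 00.

880000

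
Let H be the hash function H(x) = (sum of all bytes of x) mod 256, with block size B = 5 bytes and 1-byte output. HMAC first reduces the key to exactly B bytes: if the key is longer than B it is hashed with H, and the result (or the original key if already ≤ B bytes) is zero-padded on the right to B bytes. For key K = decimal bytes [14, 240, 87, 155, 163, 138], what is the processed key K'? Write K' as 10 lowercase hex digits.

|K| = 6 > B = 5, so first hash the key.
H(K): sum = 14+240+87+155+163+138 = 797; mod 256 = 29 → 1d.
Zero-pad H(K) = 1d to 5 bytes: K' = 1d 00 00 00 00.

1d00000000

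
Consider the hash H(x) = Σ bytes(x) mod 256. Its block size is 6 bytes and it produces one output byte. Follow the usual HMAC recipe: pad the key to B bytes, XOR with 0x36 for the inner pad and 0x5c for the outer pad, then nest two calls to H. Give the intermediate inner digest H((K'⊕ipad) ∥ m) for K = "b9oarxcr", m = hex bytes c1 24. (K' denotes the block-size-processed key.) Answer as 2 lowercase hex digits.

Key "b9oarxcr" = 62 39 6f 61 72 78 63 72 is 8 bytes > B = 6, so hash it first: H(key) = 2a, then zero-pad to 6 bytes: K' = 2a 00 00 00 00 00.
K' ⊕ ipad = 1c 36 36 36 36 36.
Inner input = 1c 36 36 36 36 36 ∥ c1 24.
Inner hash: sum = 28+54+54+54+54+54+193+36 = 527; mod 256 = 15 → 0f.

0f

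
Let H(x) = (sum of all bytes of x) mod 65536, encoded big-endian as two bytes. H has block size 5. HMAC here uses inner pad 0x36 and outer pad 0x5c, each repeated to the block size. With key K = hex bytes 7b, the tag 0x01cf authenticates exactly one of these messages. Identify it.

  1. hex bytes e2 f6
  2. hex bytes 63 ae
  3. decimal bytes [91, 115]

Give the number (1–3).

Key hex bytes 7b is 1 byte ≤ B = 5; zero-pad to 5 bytes: K' = 7b 00 00 00 00.
K' ⊕ ipad = 4d 36 36 36 36; K' ⊕ opad = 27 5c 5c 5c 5c.
m1: inner = H(4d 36 36 36 36 e2 f6) = 02 fd; tag = H(27 5c 5c 5c 5c 02 fd) = 0296
m2: inner = H(4d 36 36 36 36 63 ae) = 02 36; tag = H(27 5c 5c 5c 5c 02 36) = 01cf ← matches
m3: inner = H(4d 36 36 36 36 5b 73) = 01 f3; tag = H(27 5c 5c 5c 5c 01 f3) = 028b

2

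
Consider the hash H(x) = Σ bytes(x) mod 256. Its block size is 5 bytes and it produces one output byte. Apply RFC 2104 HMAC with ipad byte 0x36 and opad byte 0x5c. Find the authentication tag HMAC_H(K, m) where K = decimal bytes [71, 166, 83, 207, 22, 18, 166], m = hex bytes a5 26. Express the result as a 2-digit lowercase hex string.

7f

Key decimal bytes [71, 166, 83, 207, 22, 18, 166] = 47 a6 53 cf 16 12 a6 is 7 bytes > B = 5, so hash it first: H(key) = dd, then zero-pad to 5 bytes: K' = dd 00 00 00 00.
K' ⊕ ipad = eb 36 36 36 36.  K' ⊕ opad = 81 5c 5c 5c 5c.
Inner input = (K'⊕ipad) ∥ m = eb 36 36 36 36 ∥ a5 26.
Inner hash: sum = 235+54+54+54+54+165+38 = 654; mod 256 = 142 → 8e.
Outer input = (K'⊕opad) ∥ inner = 81 5c 5c 5c 5c ∥ 8e.
Outer hash (tag): sum = 129+92+92+92+92+142 = 639; mod 256 = 127 → 7f.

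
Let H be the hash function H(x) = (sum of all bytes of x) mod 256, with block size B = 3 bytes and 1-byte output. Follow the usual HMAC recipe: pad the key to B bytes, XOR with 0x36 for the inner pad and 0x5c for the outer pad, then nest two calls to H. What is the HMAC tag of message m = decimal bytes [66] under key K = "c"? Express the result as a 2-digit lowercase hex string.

Key "c" = 63 is 1 byte ≤ B = 3; zero-pad to 3 bytes: K' = 63 00 00.
K' ⊕ ipad = 55 36 36.  K' ⊕ opad = 3f 5c 5c.
Inner input = (K'⊕ipad) ∥ m = 55 36 36 ∥ 42.
Inner hash: sum = 85+54+54+66 = 259; mod 256 = 3 → 03.
Outer input = (K'⊕opad) ∥ inner = 3f 5c 5c ∥ 03.
Outer hash (tag): sum = 63+92+92+3 = 250 → fa.

fa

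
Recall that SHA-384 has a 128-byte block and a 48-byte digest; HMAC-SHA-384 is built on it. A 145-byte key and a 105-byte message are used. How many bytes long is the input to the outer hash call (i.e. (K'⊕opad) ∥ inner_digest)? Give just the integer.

Key is 145 > 128 bytes, so it is hashed to 48 bytes then zero-padded to 128: |K'| = 128.
Outer input = (K'⊕opad) ∥ H(inner) → 128 + 48 = 176 bytes.

176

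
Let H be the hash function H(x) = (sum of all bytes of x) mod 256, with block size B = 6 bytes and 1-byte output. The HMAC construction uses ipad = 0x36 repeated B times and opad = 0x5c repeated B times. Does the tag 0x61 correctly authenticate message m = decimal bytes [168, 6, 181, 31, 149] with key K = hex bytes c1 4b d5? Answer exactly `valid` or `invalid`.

Key hex bytes c1 4b d5 is 3 bytes ≤ B = 6; zero-pad to 6 bytes: K' = c1 4b d5 00 00 00.
K' ⊕ ipad = f7 7d e3 36 36 36; K' ⊕ opad = 9d 17 89 5c 5c 5c.
Inner hash: sum = 247+125+227+54+54+54+168+6+181+31+149 = 1296; mod 256 = 16 → 10.
Outer hash (recomputed tag): sum = 157+23+137+92+92+92+16 = 609; mod 256 = 97 → 61.
Recomputed tag = 61; claimed = 61 → match.

valid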